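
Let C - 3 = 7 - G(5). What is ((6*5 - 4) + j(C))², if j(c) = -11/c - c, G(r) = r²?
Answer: 391876/225 ≈ 1741.7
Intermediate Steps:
C = -15 (C = 3 + (7 - 1*5²) = 3 + (7 - 1*25) = 3 + (7 - 25) = 3 - 18 = -15)
j(c) = -c - 11/c
((6*5 - 4) + j(C))² = ((6*5 - 4) + (-1*(-15) - 11/(-15)))² = ((30 - 4) + (15 - 11*(-1/15)))² = (26 + (15 + 11/15))² = (26 + 236/15)² = (626/15)² = 391876/225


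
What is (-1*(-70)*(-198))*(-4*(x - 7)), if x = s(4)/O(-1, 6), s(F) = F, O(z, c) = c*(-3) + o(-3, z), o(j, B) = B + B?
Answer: -399168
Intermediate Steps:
o(j, B) = 2*B
O(z, c) = -3*c + 2*z (O(z, c) = c*(-3) + 2*z = -3*c + 2*z)
x = -⅕ (x = 4/(-3*6 + 2*(-1)) = 4/(-18 - 2) = 4/(-20) = 4*(-1/20) = -⅕ ≈ -0.20000)
(-1*(-70)*(-198))*(-4*(x - 7)) = (-1*(-70)*(-198))*(-4*(-⅕ - 7)) = (70*(-198))*(-4*(-36/5)) = -13860*144/5 = -399168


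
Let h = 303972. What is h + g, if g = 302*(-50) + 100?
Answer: 288972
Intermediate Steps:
g = -15000 (g = -15100 + 100 = -15000)
h + g = 303972 - 15000 = 288972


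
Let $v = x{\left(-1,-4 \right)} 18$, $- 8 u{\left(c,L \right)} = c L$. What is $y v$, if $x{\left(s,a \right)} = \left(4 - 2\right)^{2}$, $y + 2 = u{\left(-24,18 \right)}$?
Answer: $3744$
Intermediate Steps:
$u{\left(c,L \right)} = - \frac{L c}{8}$ ($u{\left(c,L \right)} = - \frac{c L}{8} = - \frac{L c}{8}$)
$y = 52$ ($y = -2 - \frac{9}{4} \left(-24\right) = -2 + 54 = 52$)
$x{\left(s,a \right)} = 4$ ($x{\left(s,a \right)} = 2^{2} = 4$)
$v = 72$ ($v = 4 \cdot 18 = 72$)
$y v = 52 \cdot 72 = 3744$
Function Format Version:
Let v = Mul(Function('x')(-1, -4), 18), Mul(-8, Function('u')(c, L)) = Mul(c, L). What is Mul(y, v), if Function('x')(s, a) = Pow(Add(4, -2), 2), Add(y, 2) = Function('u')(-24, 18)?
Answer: 3744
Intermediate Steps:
Function('u')(c, L) = Mul(Rational(-1, 8), L, c) (Function('u')(c, L) = Mul(Rational(-1, 8), Mul(c, L)) = Mul(Rational(-1, 8), Mul(L, c)) = Mul(Rational(-1, 8), L, c))
y = 52 (y = Add(-2, Mul(Rational(-1, 8), 18, -24)) = Add(-2, 54) = 52)
Function('x')(s, a) = 4 (Function('x')(s, a) = Pow(2, 2) = 4)
v = 72 (v = Mul(4, 18) = 72)
Mul(y, v) = Mul(52, 72) = 3744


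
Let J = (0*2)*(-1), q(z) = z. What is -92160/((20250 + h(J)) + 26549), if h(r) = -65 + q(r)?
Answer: -15360/7789 ≈ -1.9720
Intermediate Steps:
J = 0 (J = 0*(-1) = 0)
h(r) = -65 + r
-92160/((20250 + h(J)) + 26549) = -92160/((20250 + (-65 + 0)) + 26549) = -92160/((20250 - 65) + 26549) = -92160/(20185 + 26549) = -92160/46734 = -92160*1/46734 = -15360/7789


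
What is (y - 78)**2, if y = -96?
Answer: 30276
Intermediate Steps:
(y - 78)**2 = (-96 - 78)**2 = (-174)**2 = 30276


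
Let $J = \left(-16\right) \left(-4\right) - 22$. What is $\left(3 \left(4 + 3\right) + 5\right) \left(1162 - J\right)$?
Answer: $29120$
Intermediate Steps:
$J = 42$ ($J = 64 - 22 = 42$)
$\left(3 \left(4 + 3\right) + 5\right) \left(1162 - J\right) = \left(3 \left(4 + 3\right) + 5\right) \left(1162 - 42\right) = \left(3 \cdot 7 + 5\right) \left(1162 - 42\right) = \left(21 + 5\right) 1120 = 26 \cdot 1120 = 29120$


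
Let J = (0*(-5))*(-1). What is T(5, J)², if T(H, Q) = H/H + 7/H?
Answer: 144/25 ≈ 5.7600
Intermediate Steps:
J = 0 (J = 0*(-1) = 0)
T(H, Q) = 1 + 7/H
T(5, J)² = ((7 + 5)/5)² = ((⅕)*12)² = (12/5)² = 144/25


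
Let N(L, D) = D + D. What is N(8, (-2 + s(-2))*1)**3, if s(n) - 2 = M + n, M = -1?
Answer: -216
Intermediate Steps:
s(n) = 1 + n (s(n) = 2 + (-1 + n) = 1 + n)
N(L, D) = 2*D
N(8, (-2 + s(-2))*1)**3 = (2*((-2 + (1 - 2))*1))**3 = (2*((-2 - 1)*1))**3 = (2*(-3*1))**3 = (2*(-3))**3 = (-6)**3 = -216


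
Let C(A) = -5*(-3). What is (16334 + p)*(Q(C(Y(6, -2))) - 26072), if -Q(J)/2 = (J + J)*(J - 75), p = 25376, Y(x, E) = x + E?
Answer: -937307120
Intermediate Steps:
Y(x, E) = E + x
C(A) = 15
Q(J) = -4*J*(-75 + J) (Q(J) = -2*(J + J)*(J - 75) = -2*2*J*(-75 + J) = -4*J*(-75 + J))
(16334 + p)*(Q(C(Y(6, -2))) - 26072) = (16334 + 25376)*(4*15*(75 - 1*15) - 26072) = 41710*(4*15*(75 - 15) - 26072) = 41710*(4*15*60 - 26072) = 41710*(3600 - 26072) = 41710*(-22472) = -937307120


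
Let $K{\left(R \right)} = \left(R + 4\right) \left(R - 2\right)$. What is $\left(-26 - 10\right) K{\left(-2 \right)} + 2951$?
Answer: $3239$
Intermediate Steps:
$K{\left(R \right)} = \left(-2 + R\right) \left(4 + R\right)$ ($K{\left(R \right)} = \left(4 + R\right) \left(-2 + R\right) = \left(-2 + R\right) \left(4 + R\right)$)
$\left(-26 - 10\right) K{\left(-2 \right)} + 2951 = \left(-26 - 10\right) \left(-8 + \left(-2\right)^{2} + 2 \left(-2\right)\right) + 2951 = - 36 \left(-8 + 4 - 4\right) + 2951 = \left(-36\right) \left(-8\right) + 2951 = 288 + 2951 = 3239$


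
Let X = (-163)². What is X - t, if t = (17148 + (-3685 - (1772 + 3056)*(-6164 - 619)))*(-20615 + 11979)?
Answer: 282930819101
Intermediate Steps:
X = 26569
t = -282930792532 (t = (17148 + (-3685 - 4828*(-6783)))*(-8636) = (17148 + (-3685 - 1*(-32748324)))*(-8636) = (17148 + (-3685 + 32748324))*(-8636) = (17148 + 32744639)*(-8636) = 32761787*(-8636) = -282930792532)
X - t = 26569 - 1*(-282930792532) = 26569 + 282930792532 = 282930819101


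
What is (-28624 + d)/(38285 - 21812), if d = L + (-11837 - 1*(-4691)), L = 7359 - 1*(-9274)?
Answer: -6379/5491 ≈ -1.1617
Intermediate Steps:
L = 16633 (L = 7359 + 9274 = 16633)
d = 9487 (d = 16633 + (-11837 - 1*(-4691)) = 16633 + (-11837 + 4691) = 16633 - 7146 = 9487)
(-28624 + d)/(38285 - 21812) = (-28624 + 9487)/(38285 - 21812) = -19137/16473 = -19137*1/16473 = -6379/5491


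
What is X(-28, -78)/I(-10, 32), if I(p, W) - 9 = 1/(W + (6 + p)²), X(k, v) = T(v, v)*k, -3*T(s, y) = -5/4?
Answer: -560/433 ≈ -1.2933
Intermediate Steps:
T(s, y) = 5/12 (T(s, y) = -(-5)/(3*4) = -⅓*(-5/4) = 5/12)
X(k, v) = 5*k/12
I(p, W) = 9 + 1/(W + (6 + p)²)
X(-28, -78)/I(-10, 32) = ((5/12)*(-28))/(((1 + 9*32 + 9*(6 - 10)²)/(32 + (6 - 10)²))) = -35*(32 + (-4)²)/(1 + 288 + 9*(-4)²)/3 = -35*(32 + 16)/(1 + 288 + 9*16)/3 = -35*48/(1 + 288 + 144)/3 = -35/(3*((1/48)*433)) = -35/(3*433/48) = -35/3*48/433 = -560/433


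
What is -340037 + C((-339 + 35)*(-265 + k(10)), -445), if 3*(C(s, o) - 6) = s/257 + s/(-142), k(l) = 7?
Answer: -6206048937/18247 ≈ -3.4011e+5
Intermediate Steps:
C(s, o) = 6 - 115*s/109482 (C(s, o) = 6 + (s/257 + s/(-142))/3 = 6 + (s*(1/257) + s*(-1/142))/3 = 6 + (s/257 - s/142)/3 = 6 + (-115*s/36494)/3 = 6 - 115*s/109482)
-340037 + C((-339 + 35)*(-265 + k(10)), -445) = -340037 + (6 - 115*(-339 + 35)*(-265 + 7)/109482) = -340037 + (6 - (-17480)*(-258)/54741) = -340037 + (6 - 115/109482*78432) = -340037 + (6 - 1503280/18247) = -340037 - 1393798/18247 = -6206048937/18247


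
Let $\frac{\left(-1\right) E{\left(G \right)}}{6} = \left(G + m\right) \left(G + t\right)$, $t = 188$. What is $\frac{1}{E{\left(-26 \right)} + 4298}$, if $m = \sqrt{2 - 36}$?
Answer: $\frac{14785}{453253778} + \frac{243 i \sqrt{34}}{226626889} \approx 3.262 \cdot 10^{-5} + 6.2522 \cdot 10^{-6} i$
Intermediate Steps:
$m = i \sqrt{34}$ ($m = \sqrt{-34} = i \sqrt{34} \approx 5.8309 i$)
$E{\left(G \right)} = - 6 \left(188 + G\right) \left(G + i \sqrt{34}\right)$ ($E{\left(G \right)} = - 6 \left(G + i \sqrt{34}\right) \left(G + 188\right) = - 6 \left(G + i \sqrt{34}\right) \left(188 + G\right) = - 6 \left(188 + G\right) \left(G + i \sqrt{34}\right)$)
$\frac{1}{E{\left(-26 \right)} + 4298} = \frac{1}{\left(\left(-1128\right) \left(-26\right) - 6 \left(-26\right)^{2} - 1128 i \sqrt{34} - 6 i \left(-26\right) \sqrt{34}\right) + 4298} = \frac{1}{\left(29328 - 4056 - 1128 i \sqrt{34} + 156 i \sqrt{34}\right) + 4298} = \frac{1}{\left(25272 - 972 i \sqrt{34}\right) + 4298} = \frac{1}{29570 - 972 i \sqrt{34}}$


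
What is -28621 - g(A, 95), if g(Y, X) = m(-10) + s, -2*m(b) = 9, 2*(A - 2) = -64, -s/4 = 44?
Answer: -56881/2 ≈ -28441.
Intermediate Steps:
s = -176 (s = -4*44 = -176)
A = -30 (A = 2 + (1/2)*(-64) = 2 - 32 = -30)
m(b) = -9/2 (m(b) = -1/2*9 = -9/2)
g(Y, X) = -361/2 (g(Y, X) = -9/2 - 176 = -361/2)
-28621 - g(A, 95) = -28621 - 1*(-361/2) = -28621 + 361/2 = -56881/2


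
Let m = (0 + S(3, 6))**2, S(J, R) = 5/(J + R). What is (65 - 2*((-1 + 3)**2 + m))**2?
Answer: 20857489/6561 ≈ 3179.0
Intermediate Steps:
m = 25/81 (m = (0 + 5/(3 + 6))**2 = (0 + 5/9)**2 = (5/9)**2 = 25/81 ≈ 0.30864)
(65 - 2*((-1 + 3)**2 + m))**2 = (65 - 2*((-1 + 3)**2 + 25/81))**2 = (65 - 2*(2**2 + 25/81))**2 = (65 - 2*(4 + 25/81))**2 = (65 - 2*349/81)**2 = (65 - 698/81)**2 = (4567/81)**2 = 20857489/6561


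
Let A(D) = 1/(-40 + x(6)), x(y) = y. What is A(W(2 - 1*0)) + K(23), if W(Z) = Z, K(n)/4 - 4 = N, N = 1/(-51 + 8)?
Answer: 23213/1462 ≈ 15.878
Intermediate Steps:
N = -1/43 (N = 1/(-43) = -1/43 ≈ -0.023256)
K(n) = 684/43 (K(n) = 16 + 4*(-1/43) = 16 - 4/43 = 684/43)
A(D) = -1/34 (A(D) = 1/(-40 + 6) = 1/(-34) = -1/34)
A(W(2 - 1*0)) + K(23) = -1/34 + 684/43 = 23213/1462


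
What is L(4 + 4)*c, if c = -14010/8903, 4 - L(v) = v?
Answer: 56040/8903 ≈ 6.2945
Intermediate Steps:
L(v) = 4 - v
c = -14010/8903 (c = -14010*1/8903 = -14010/8903 ≈ -1.5736)
L(4 + 4)*c = (4 - (4 + 4))*(-14010/8903) = (4 - 1*8)*(-14010/8903) = (4 - 8)*(-14010/8903) = -4*(-14010/8903) = 56040/8903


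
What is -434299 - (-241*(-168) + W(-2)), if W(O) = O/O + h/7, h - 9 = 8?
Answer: -3323533/7 ≈ -4.7479e+5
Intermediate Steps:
h = 17 (h = 9 + 8 = 17)
W(O) = 24/7 (W(O) = O/O + 17/7 = 1 + 17*(⅐) = 1 + 17/7 = 24/7)
-434299 - (-241*(-168) + W(-2)) = -434299 - (-241*(-168) + 24/7) = -434299 - (40488 + 24/7) = -434299 - 1*283440/7 = -434299 - 283440/7 = -3323533/7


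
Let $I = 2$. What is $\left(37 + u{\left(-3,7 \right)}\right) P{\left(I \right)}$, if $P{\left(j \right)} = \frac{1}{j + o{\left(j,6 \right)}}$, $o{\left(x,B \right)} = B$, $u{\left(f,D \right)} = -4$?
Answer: $\frac{33}{8} \approx 4.125$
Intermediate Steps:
$P{\left(j \right)} = \frac{1}{6 + j}$ ($P{\left(j \right)} = \frac{1}{j + 6} = \frac{1}{6 + j}$)
$\left(37 + u{\left(-3,7 \right)}\right) P{\left(I \right)} = \frac{37 - 4}{6 + 2} = \frac{33}{8}$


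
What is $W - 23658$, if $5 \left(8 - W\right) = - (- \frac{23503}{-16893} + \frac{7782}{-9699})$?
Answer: $- \frac{6458199744493}{273075345} \approx -23650.0$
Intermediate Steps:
$W = \frac{2216767517}{273075345}$ ($W = 8 - \frac{\left(-1\right) \left(- \frac{23503}{-16893} + \frac{7782}{-9699}\right)}{5} = 8 - \frac{\left(-1\right) \left(\left(-23503\right) \left(- \frac{1}{16893}\right) + 7782 \left(- \frac{1}{9699}\right)\right)}{5} = 8 - \frac{\left(-1\right) \left(\frac{23503}{16893} - \frac{2594}{3233}\right)}{5} = 8 - \frac{\left(-1\right) \frac{32164757}{54615069}}{5} = 8 - - \frac{32164757}{273075345} = 8 + \frac{32164757}{273075345} = \frac{2216767517}{273075345} \approx 8.1178$)
$W - 23658 = \frac{2216767517}{273075345} - 23658 = - \frac{6458199744493}{273075345}$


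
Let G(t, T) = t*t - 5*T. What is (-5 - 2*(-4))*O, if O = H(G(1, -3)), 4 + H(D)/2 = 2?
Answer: -12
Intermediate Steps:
G(t, T) = t² - 5*T
H(D) = -4 (H(D) = -8 + 2*2 = -8 + 4 = -4)
O = -4
(-5 - 2*(-4))*O = (-5 - 2*(-4))*(-4) = (-5 + 8)*(-4) = 3*(-4) = -12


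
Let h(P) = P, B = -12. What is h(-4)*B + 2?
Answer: 50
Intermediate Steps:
h(-4)*B + 2 = -4*(-12) + 2 = 48 + 2 = 50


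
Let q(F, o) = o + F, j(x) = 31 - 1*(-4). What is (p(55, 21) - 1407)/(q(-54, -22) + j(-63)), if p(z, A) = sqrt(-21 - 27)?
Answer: 1407/41 - 4*I*sqrt(3)/41 ≈ 34.317 - 0.16898*I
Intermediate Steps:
j(x) = 35 (j(x) = 31 + 4 = 35)
q(F, o) = F + o
p(z, A) = 4*I*sqrt(3) (p(z, A) = sqrt(-48) = 4*I*sqrt(3))
(p(55, 21) - 1407)/(q(-54, -22) + j(-63)) = (4*I*sqrt(3) - 1407)/((-54 - 22) + 35) = (-1407 + 4*I*sqrt(3))/(-76 + 35) = (-1407 + 4*I*sqrt(3))/(-41) = (-1407 + 4*I*sqrt(3))*(-1/41) = 1407/41 - 4*I*sqrt(3)/41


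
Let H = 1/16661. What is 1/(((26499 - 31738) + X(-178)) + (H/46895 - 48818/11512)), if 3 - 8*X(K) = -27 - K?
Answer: -4497264076820/23663437065051749 ≈ -0.00019005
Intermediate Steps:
H = 1/16661 ≈ 6.0020e-5
X(K) = 15/4 + K/8 (X(K) = 3/8 - (-27 - K)/8 = 3/8 + (27/8 + K/8) = 15/4 + K/8)
1/(((26499 - 31738) + X(-178)) + (H/46895 - 48818/11512)) = 1/(((26499 - 31738) + (15/4 + (⅛)*(-178))) + ((1/16661)/46895 - 48818/11512)) = 1/((-5239 + (15/4 - 89/4)) + ((1/16661)*(1/46895) - 48818*1/11512)) = 1/((-5239 - 37/2) + (1/781317595 - 24409/5756)) = 1/(-10515/2 - 19071181170599/4497264076820) = 1/(-23663437065051749/4497264076820) = -4497264076820/23663437065051749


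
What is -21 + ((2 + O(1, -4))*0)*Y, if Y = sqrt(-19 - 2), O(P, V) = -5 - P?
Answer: -21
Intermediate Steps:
Y = I*sqrt(21) (Y = sqrt(-21) = I*sqrt(21) ≈ 4.5826*I)
-21 + ((2 + O(1, -4))*0)*Y = -21 + ((2 + (-5 - 1*1))*0)*(I*sqrt(21)) = -21 + ((2 + (-5 - 1))*0)*(I*sqrt(21)) = -21 + ((2 - 6)*0)*(I*sqrt(21)) = -21 + (-4*0)*(I*sqrt(21)) = -21 + 0*(I*sqrt(21)) = -21 + 0 = -21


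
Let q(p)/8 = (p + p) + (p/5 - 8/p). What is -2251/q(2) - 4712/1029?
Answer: -11656787/16464 ≈ -708.02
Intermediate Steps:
q(p) = -64/p + 88*p/5 (q(p) = 8*((p + p) + (p/5 - 8/p)) = 8*(2*p + (p*(1/5) - 8/p)) = 8*(2*p + (p/5 - 8/p)) = 8*(2*p + (-8/p + p/5)) = 8*(-8/p + 11*p/5) = -64/p + 88*p/5)
-2251/q(2) - 4712/1029 = -2251/(-64/2 + (88/5)*2) - 4712/1029 = -2251/(-64*1/2 + 176/5) - 4712*1/1029 = -2251/(-32 + 176/5) - 4712/1029 = -2251/16/5 - 4712/1029 = -2251*5/16 - 4712/1029 = -11255/16 - 4712/1029 = -11656787/16464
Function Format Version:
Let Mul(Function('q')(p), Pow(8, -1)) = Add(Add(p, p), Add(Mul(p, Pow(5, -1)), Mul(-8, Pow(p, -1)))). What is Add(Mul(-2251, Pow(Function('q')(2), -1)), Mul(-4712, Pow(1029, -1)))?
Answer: Rational(-11656787, 16464) ≈ -708.02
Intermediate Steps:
Function('q')(p) = Add(Mul(-64, Pow(p, -1)), Mul(Rational(88, 5), p)) (Function('q')(p) = Mul(8, Add(Add(p, p), Add(Mul(p, Pow(5, -1)), Mul(-8, Pow(p, -1))))) = Mul(8, Add(Mul(2, p), Add(Mul(p, Rational(1, 5)), Mul(-8, Pow(p, -1))))) = Mul(8, Add(Mul(2, p), Add(Mul(Rational(1, 5), p), Mul(-8, Pow(p, -1))))) = Mul(8, Add(Mul(2, p), Add(Mul(-8, Pow(p, -1)), Mul(Rational(1, 5), p)))) = Mul(8, Add(Mul(-8, Pow(p, -1)), Mul(Rational(11, 5), p))) = Add(Mul(-64, Pow(p, -1)), Mul(Rational(88, 5), p)))
Add(Mul(-2251, Pow(Function('q')(2), -1)), Mul(-4712, Pow(1029, -1))) = Add(Mul(-2251, Pow(Add(Mul(-64, Pow(2, -1)), Mul(Rational(88, 5), 2)), -1)), Mul(-4712, Pow(1029, -1))) = Add(Mul(-2251, Pow(Add(Mul(-64, Rational(1, 2)), Rational(176, 5)), -1)), Mul(-4712, Rational(1, 1029))) = Add(Mul(-2251, Pow(Add(-32, Rational(176, 5)), -1)), Rational(-4712, 1029)) = Add(Mul(-2251, Pow(Rational(16, 5), -1)), Rational(-4712, 1029)) = Add(Mul(-2251, Rational(5, 16)), Rational(-4712, 1029)) = Add(Rational(-11255, 16), Rational(-4712, 1029)) = Rational(-11656787, 16464)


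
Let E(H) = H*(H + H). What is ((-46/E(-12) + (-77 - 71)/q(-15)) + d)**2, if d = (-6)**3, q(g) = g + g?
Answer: 23129238889/518400 ≈ 44617.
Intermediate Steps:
E(H) = 2*H**2 (E(H) = H*(2*H) = 2*H**2)
q(g) = 2*g
d = -216
((-46/E(-12) + (-77 - 71)/q(-15)) + d)**2 = ((-46/(2*(-12)**2) + (-77 - 71)/((2*(-15)))) - 216)**2 = ((-46/(2*144) - 148/(-30)) - 216)**2 = ((-46/288 - 148*(-1/30)) - 216)**2 = ((-46*1/288 + 74/15) - 216)**2 = ((-23/144 + 74/15) - 216)**2 = (3437/720 - 216)**2 = (-152083/720)**2 = 23129238889/518400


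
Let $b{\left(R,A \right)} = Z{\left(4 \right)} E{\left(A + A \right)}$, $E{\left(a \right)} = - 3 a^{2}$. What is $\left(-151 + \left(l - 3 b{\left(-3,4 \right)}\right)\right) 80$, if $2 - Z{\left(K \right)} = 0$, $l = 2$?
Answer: $80240$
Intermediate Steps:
$Z{\left(K \right)} = 2$ ($Z{\left(K \right)} = 2 - 0 = 2 + 0 = 2$)
$b{\left(R,A \right)} = - 24 A^{2}$ ($b{\left(R,A \right)} = 2 \left(- 3 \left(A + A\right)^{2}\right) = 2 \left(- 3 \left(2 A\right)^{2}\right) = 2 \left(- 3 \cdot 4 A^{2}\right) = 2 \left(- 12 A^{2}\right) = - 24 A^{2}$)
$\left(-151 + \left(l - 3 b{\left(-3,4 \right)}\right)\right) 80 = \left(-151 - \left(-2 + 3 \left(- 24 \cdot 4^{2}\right)\right)\right) 80 = \left(-151 - \left(-2 + 3 \left(\left(-24\right) 16\right)\right)\right) 80 = \left(-151 + \left(2 - -1152\right)\right) 80 = \left(-151 + \left(2 + 1152\right)\right) 80 = \left(-151 + 1154\right) 80 = 1003 \cdot 80 = 80240$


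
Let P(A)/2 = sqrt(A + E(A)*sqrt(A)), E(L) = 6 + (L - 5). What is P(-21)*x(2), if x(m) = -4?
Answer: -8*sqrt(-21 - 20*I*sqrt(21)) ≈ -48.341 + 60.67*I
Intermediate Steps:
E(L) = 1 + L (E(L) = 6 + (-5 + L) = 1 + L)
P(A) = 2*sqrt(A + sqrt(A)*(1 + A)) (P(A) = 2*sqrt(A + (1 + A)*sqrt(A)) = 2*sqrt(A + sqrt(A)*(1 + A)))
P(-21)*x(2) = (2*sqrt(-21 + sqrt(-21)*(1 - 21)))*(-4) = (2*sqrt(-21 + (I*sqrt(21))*(-20)))*(-4) = (2*sqrt(-21 - 20*I*sqrt(21)))*(-4) = -8*sqrt(-21 - 20*I*sqrt(21))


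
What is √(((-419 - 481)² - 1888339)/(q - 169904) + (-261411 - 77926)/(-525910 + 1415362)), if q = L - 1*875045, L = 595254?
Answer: √8961073002642439206745/66663686190 ≈ 1.4200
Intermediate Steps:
q = -279791 (q = 595254 - 1*875045 = 595254 - 875045 = -279791)
√(((-419 - 481)² - 1888339)/(q - 169904) + (-261411 - 77926)/(-525910 + 1415362)) = √(((-419 - 481)² - 1888339)/(-279791 - 169904) + (-261411 - 77926)/(-525910 + 1415362)) = √(((-900)² - 1888339)/(-449695) - 339337/889452) = √((810000 - 1888339)*(-1/449695) - 339337*1/889452) = √(-1078339*(-1/449695) - 339337/889452) = √(1078339/449695 - 339337/889452) = √(806532628013/399982117140) = √8961073002642439206745/66663686190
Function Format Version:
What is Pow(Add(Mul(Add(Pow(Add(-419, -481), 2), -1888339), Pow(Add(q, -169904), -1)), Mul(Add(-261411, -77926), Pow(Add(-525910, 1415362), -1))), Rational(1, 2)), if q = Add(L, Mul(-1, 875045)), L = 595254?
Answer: Mul(Rational(1, 66663686190), Pow(8961073002642439206745, Rational(1, 2))) ≈ 1.4200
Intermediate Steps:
q = -279791 (q = Add(595254, Mul(-1, 875045)) = Add(595254, -875045) = -279791)
Pow(Add(Mul(Add(Pow(Add(-419, -481), 2), -1888339), Pow(Add(q, -169904), -1)), Mul(Add(-261411, -77926), Pow(Add(-525910, 1415362), -1))), Rational(1, 2)) = Pow(Add(Mul(Add(Pow(Add(-419, -481), 2), -1888339), Pow(Add(-279791, -169904), -1)), Mul(Add(-261411, -77926), Pow(Add(-525910, 1415362), -1))), Rational(1, 2)) = Pow(Add(Mul(Add(Pow(-900, 2), -1888339), Pow(-449695, -1)), Mul(-339337, Pow(889452, -1))), Rational(1, 2)) = Pow(Add(Mul(Add(810000, -1888339), Rational(-1, 449695)), Mul(-339337, Rational(1, 889452))), Rational(1, 2)) = Pow(Add(Mul(-1078339, Rational(-1, 449695)), Rational(-339337, 889452)), Rational(1, 2)) = Pow(Add(Rational(1078339, 449695), Rational(-339337, 889452)), Rational(1, 2)) = Pow(Rational(806532628013, 399982117140), Rational(1, 2)) = Mul(Rational(1, 66663686190), Pow(8961073002642439206745, Rational(1, 2)))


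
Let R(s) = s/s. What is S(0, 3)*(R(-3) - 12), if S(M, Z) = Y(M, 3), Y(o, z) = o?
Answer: 0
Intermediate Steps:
S(M, Z) = M
R(s) = 1
S(0, 3)*(R(-3) - 12) = 0*(1 - 12) = 0*(-11) = 0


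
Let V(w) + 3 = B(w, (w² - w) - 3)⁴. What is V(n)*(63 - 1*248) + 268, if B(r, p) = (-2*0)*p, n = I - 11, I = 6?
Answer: 823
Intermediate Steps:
n = -5 (n = 6 - 11 = -5)
B(r, p) = 0 (B(r, p) = 0*p = 0)
V(w) = -3 (V(w) = -3 + 0⁴ = -3 + 0 = -3)
V(n)*(63 - 1*248) + 268 = -3*(63 - 1*248) + 268 = -3*(63 - 248) + 268 = -3*(-185) + 268 = 555 + 268 = 823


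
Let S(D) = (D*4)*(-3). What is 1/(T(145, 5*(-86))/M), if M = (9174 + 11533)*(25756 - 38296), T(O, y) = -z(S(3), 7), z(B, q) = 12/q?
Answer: 151471705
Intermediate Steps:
S(D) = -12*D (S(D) = (4*D)*(-3) = -12*D)
T(O, y) = -12/7
M = -259665780 (M = 20707*(-12540) = -259665780)
1/(T(145, 5*(-86))/M) = 1/(-12/7/(-259665780)) = 1/(-12/7*(-1/259665780)) = 1/(1/151471705) = 151471705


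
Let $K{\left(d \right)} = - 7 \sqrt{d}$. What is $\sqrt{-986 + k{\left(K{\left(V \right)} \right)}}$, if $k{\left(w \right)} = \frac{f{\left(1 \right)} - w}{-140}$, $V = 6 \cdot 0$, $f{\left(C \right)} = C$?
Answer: $\frac{i \sqrt{4831435}}{70} \approx 31.401 i$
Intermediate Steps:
$V = 0$
$k{\left(w \right)} = - \frac{1}{140} + \frac{w}{140}$ ($k{\left(w \right)} = \frac{1 - w}{-140} = \left(1 - w\right) \left(- \frac{1}{140}\right) = - \frac{1}{140} + \frac{w}{140}$)
$\sqrt{-986 + k{\left(K{\left(V \right)} \right)}} = \sqrt{-986 - \left(\frac{1}{140} - \frac{\left(-7\right) \sqrt{0}}{140}\right)} = \sqrt{-986 - \left(\frac{1}{140} - \frac{\left(-7\right) 0}{140}\right)} = \sqrt{-986 + \left(- \frac{1}{140} + \frac{1}{140} \cdot 0\right)} = \sqrt{-986 + \left(- \frac{1}{140} + 0\right)} = \sqrt{-986 - \frac{1}{140}} = \sqrt{- \frac{138041}{140}} = \frac{i \sqrt{4831435}}{70}$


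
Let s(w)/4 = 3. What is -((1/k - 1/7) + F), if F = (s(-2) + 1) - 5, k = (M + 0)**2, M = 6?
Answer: -1987/252 ≈ -7.8849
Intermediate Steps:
s(w) = 12 (s(w) = 4*3 = 12)
k = 36 (k = (6 + 0)**2 = 6**2 = 36)
F = 8 (F = (12 + 1) - 5 = 13 - 5 = 8)
-((1/k - 1/7) + F) = -((1/36 - 1/7) + 8) = -(-29/252 + 8) = -1*1987/252 = -1987/252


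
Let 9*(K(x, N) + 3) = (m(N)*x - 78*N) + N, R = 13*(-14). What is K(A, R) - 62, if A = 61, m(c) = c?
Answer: 2327/9 ≈ 258.56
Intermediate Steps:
R = -182
K(x, N) = -3 - 77*N/9 + N*x/9 (K(x, N) = -3 + ((N*x - 78*N) + N)/9 = -3 + ((-78*N + N*x) + N)/9 = -3 + (-77*N + N*x)/9 = -3 + (-77*N/9 + N*x/9) = -3 - 77*N/9 + N*x/9)
K(A, R) - 62 = (-3 - 77/9*(-182) + (1/9)*(-182)*61) - 62 = (-3 + 14014/9 - 11102/9) - 62 = 2885/9 - 62 = 2327/9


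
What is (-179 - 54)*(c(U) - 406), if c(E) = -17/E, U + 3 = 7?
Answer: 382353/4 ≈ 95588.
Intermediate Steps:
U = 4 (U = -3 + 7 = 4)
(-179 - 54)*(c(U) - 406) = (-179 - 54)*(-17/4 - 406) = -233*(-17*1/4 - 406) = -233*(-17/4 - 406) = -233*(-1641/4) = 382353/4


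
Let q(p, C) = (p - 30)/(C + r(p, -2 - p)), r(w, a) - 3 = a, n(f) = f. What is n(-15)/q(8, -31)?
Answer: -285/11 ≈ -25.909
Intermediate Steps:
r(w, a) = 3 + a
q(p, C) = (-30 + p)/(1 + C - p) (q(p, C) = (p - 30)/(C + (3 + (-2 - p))) = (-30 + p)/(C + (1 - p)) = (-30 + p)/(1 + C - p))
n(-15)/q(8, -31) = -15*(1 - 31 - 1*8)/(-30 + 8) = -15/(-22/(1 - 31 - 8)) = -15/(-22/(-38)) = -15/((-1/38*(-22))) = -15/11/19 = -15*19/11 = -285/11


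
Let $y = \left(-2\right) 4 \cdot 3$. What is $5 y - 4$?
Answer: $-124$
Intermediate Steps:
$y = -24$ ($y = \left(-8\right) 3 = -24$)
$5 y - 4 = 5 \left(-24\right) - 4 = -120 - 4 = -124$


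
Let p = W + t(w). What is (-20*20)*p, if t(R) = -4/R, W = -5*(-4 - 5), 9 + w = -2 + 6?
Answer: -18320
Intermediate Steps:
w = -5 (w = -9 + (-2 + 6) = -9 + 4 = -5)
W = 45 (W = -5*(-9) = 45)
p = 229/5 (p = 45 - 4/(-5) = 45 - 4*(-⅕) = 45 + ⅘ = 229/5 ≈ 45.800)
(-20*20)*p = -20*20*(229/5) = -400*229/5 = -18320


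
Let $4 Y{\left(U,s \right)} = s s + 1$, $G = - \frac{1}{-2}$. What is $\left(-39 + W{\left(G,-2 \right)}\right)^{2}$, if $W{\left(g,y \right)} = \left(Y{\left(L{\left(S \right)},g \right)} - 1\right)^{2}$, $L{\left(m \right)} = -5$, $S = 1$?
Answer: $\frac{97278769}{65536} \approx 1484.4$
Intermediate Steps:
$G = \frac{1}{2}$ ($G = \left(-1\right) \left(- \frac{1}{2}\right) = \frac{1}{2} \approx 0.5$)
$Y{\left(U,s \right)} = \frac{1}{4} + \frac{s^{2}}{4}$ ($Y{\left(U,s \right)} = \frac{s s + 1}{4} = \frac{s^{2} + 1}{4} = \frac{1 + s^{2}}{4} = \frac{1}{4} + \frac{s^{2}}{4}$)
$W{\left(g,y \right)} = \left(- \frac{3}{4} + \frac{g^{2}}{4}\right)^{2}$ ($W{\left(g,y \right)} = \left(\left(\frac{1}{4} + \frac{g^{2}}{4}\right) - 1\right)^{2} = \left(- \frac{3}{4} + \frac{g^{2}}{4}\right)^{2}$)
$\left(-39 + W{\left(G,-2 \right)}\right)^{2} = \left(-39 + \frac{\left(-3 + \left(\frac{1}{2}\right)^{2}\right)^{2}}{16}\right)^{2} = \left(-39 + \frac{\left(-3 + \frac{1}{4}\right)^{2}}{16}\right)^{2} = \left(-39 + \frac{\left(- \frac{11}{4}\right)^{2}}{16}\right)^{2} = \left(-39 + \frac{1}{16} \cdot \frac{121}{16}\right)^{2} = \left(-39 + \frac{121}{256}\right)^{2} = \left(- \frac{9863}{256}\right)^{2} = \frac{97278769}{65536}$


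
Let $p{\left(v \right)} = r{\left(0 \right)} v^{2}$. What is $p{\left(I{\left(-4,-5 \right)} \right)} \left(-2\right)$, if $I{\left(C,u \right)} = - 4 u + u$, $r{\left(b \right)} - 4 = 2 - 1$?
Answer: $-2250$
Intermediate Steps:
$r{\left(b \right)} = 5$ ($r{\left(b \right)} = 4 + \left(2 - 1\right) = 4 + 1 = 5$)
$I{\left(C,u \right)} = - 3 u$
$p{\left(v \right)} = 5 v^{2}$
$p{\left(I{\left(-4,-5 \right)} \right)} \left(-2\right) = 5 \left(\left(-3\right) \left(-5\right)\right)^{2} \left(-2\right) = 5 \cdot 15^{2} \left(-2\right) = 5 \cdot 225 \left(-2\right) = 1125 \left(-2\right) = -2250$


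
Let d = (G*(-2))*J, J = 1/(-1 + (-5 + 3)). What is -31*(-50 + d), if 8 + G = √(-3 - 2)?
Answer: 5146/3 - 62*I*√5/3 ≈ 1715.3 - 46.212*I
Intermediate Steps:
G = -8 + I*√5 (G = -8 + √(-3 - 2) = -8 + √(-5) = -8 + I*√5 ≈ -8.0 + 2.2361*I)
J = -⅓ (J = 1/(-1 - 2) = 1/(-3) = -⅓ ≈ -0.33333)
d = -16/3 + 2*I*√5/3 (d = ((-8 + I*√5)*(-2))*(-⅓) = (16 - 2*I*√5)*(-⅓) = -16/3 + 2*I*√5/3 ≈ -5.3333 + 1.4907*I)
-31*(-50 + d) = -31*(-50 + (-16/3 + 2*I*√5/3)) = -31*(-166/3 + 2*I*√5/3) = 5146/3 - 62*I*√5/3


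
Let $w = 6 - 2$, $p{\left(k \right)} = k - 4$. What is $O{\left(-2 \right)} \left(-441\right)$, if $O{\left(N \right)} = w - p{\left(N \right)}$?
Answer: $-4410$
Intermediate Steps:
$p{\left(k \right)} = -4 + k$
$w = 4$
$O{\left(N \right)} = 8 - N$ ($O{\left(N \right)} = 4 - \left(-4 + N\right) = 8 - N$)
$O{\left(-2 \right)} \left(-441\right) = \left(8 - -2\right) \left(-441\right) = \left(8 + 2\right) \left(-441\right) = 10 \left(-441\right) = -4410$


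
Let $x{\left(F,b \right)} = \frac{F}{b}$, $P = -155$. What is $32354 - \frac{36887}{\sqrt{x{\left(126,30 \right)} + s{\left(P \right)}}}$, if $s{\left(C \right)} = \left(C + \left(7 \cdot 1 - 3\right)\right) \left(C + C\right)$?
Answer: $32354 - \frac{36887 \sqrt{1170355}}{234071} \approx 32184.0$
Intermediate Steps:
$s{\left(C \right)} = 2 C \left(4 + C\right)$ ($s{\left(C \right)} = \left(C + \left(7 - 3\right)\right) 2 C = \left(C + 4\right) 2 C = \left(4 + C\right) 2 C = 2 C \left(4 + C\right)$)
$32354 - \frac{36887}{\sqrt{x{\left(126,30 \right)} + s{\left(P \right)}}} = 32354 - \frac{36887}{\sqrt{\frac{126}{30} + 2 \left(-155\right) \left(4 - 155\right)}} = 32354 - \frac{36887}{\sqrt{126 \cdot \frac{1}{30} + 2 \left(-155\right) \left(-151\right)}} = 32354 - \frac{36887}{\sqrt{\frac{21}{5} + 46810}} = 32354 - \frac{36887}{\sqrt{\frac{234071}{5}}} = 32354 - \frac{36887}{\frac{1}{5} \sqrt{1170355}} = 32354 - 36887 \frac{\sqrt{1170355}}{234071} = 32354 - \frac{36887 \sqrt{1170355}}{234071}$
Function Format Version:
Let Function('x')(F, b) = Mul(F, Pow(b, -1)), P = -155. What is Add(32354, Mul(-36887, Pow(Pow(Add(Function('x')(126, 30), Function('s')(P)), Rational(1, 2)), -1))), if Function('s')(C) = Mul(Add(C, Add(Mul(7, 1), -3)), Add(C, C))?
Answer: Add(32354, Mul(Rational(-36887, 234071), Pow(1170355, Rational(1, 2)))) ≈ 32184.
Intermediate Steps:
Function('s')(C) = Mul(2, C, Add(4, C)) (Function('s')(C) = Mul(Add(C, Add(7, -3)), Mul(2, C)) = Mul(Add(C, 4), Mul(2, C)) = Mul(Add(4, C), Mul(2, C)) = Mul(2, C, Add(4, C)))
Add(32354, Mul(-36887, Pow(Pow(Add(Function('x')(126, 30), Function('s')(P)), Rational(1, 2)), -1))) = Add(32354, Mul(-36887, Pow(Pow(Add(Mul(126, Pow(30, -1)), Mul(2, -155, Add(4, -155))), Rational(1, 2)), -1))) = Add(32354, Mul(-36887, Pow(Pow(Add(Mul(126, Rational(1, 30)), Mul(2, -155, -151)), Rational(1, 2)), -1))) = Add(32354, Mul(-36887, Pow(Pow(Add(Rational(21, 5), 46810), Rational(1, 2)), -1))) = Add(32354, Mul(-36887, Pow(Pow(Rational(234071, 5), Rational(1, 2)), -1))) = Add(32354, Mul(-36887, Pow(Mul(Rational(1, 5), Pow(1170355, Rational(1, 2))), -1))) = Add(32354, Mul(-36887, Mul(Rational(1, 234071), Pow(1170355, Rational(1, 2))))) = Add(32354, Mul(Rational(-36887, 234071), Pow(1170355, Rational(1, 2))))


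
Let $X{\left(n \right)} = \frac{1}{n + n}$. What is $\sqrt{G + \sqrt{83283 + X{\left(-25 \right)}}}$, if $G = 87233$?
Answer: $\frac{\sqrt{8723300 + 10 \sqrt{8328298}}}{10} \approx 295.84$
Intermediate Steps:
$X{\left(n \right)} = \frac{1}{2 n}$
$\sqrt{G + \sqrt{83283 + X{\left(-25 \right)}}} = \sqrt{87233 + \sqrt{83283 + \frac{1}{2 \left(-25\right)}}} = \sqrt{87233 + \sqrt{83283 + \frac{1}{2} \left(- \frac{1}{25}\right)}} = \sqrt{87233 + \sqrt{83283 - \frac{1}{50}}} = \sqrt{87233 + \sqrt{\frac{4164149}{50}}} = \sqrt{87233 + \frac{\sqrt{8328298}}{10}}$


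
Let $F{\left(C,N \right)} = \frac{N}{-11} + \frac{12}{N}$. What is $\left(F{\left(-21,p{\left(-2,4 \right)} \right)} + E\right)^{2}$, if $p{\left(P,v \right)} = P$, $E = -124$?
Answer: $\frac{2039184}{121} \approx 16853.0$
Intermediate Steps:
$F{\left(C,N \right)} = \frac{12}{N} - \frac{N}{11}$ ($F{\left(C,N \right)} = N \left(- \frac{1}{11}\right) + \frac{12}{N} = - \frac{N}{11} + \frac{12}{N} = \frac{12}{N} - \frac{N}{11}$)
$\left(F{\left(-21,p{\left(-2,4 \right)} \right)} + E\right)^{2} = \left(\left(\frac{12}{-2} - - \frac{2}{11}\right) - 124\right)^{2} = \left(\left(12 \left(- \frac{1}{2}\right) + \frac{2}{11}\right) - 124\right)^{2} = \left(\left(-6 + \frac{2}{11}\right) - 124\right)^{2} = \left(- \frac{64}{11} - 124\right)^{2} = \left(- \frac{1428}{11}\right)^{2} = \frac{2039184}{121}$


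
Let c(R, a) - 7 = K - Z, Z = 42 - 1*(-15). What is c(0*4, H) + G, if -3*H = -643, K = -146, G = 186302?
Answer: 186106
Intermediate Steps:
H = 643/3 (H = -⅓*(-643) = 643/3 ≈ 214.33)
Z = 57 (Z = 42 + 15 = 57)
c(R, a) = -196 (c(R, a) = 7 + (-146 - 1*57) = 7 + (-146 - 57) = 7 - 203 = -196)
c(0*4, H) + G = -196 + 186302 = 186106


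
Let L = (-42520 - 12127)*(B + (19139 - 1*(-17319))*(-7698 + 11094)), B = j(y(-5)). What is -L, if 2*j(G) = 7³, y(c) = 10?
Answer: 13531858398113/2 ≈ 6.7659e+12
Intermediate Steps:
j(G) = 343/2 (j(G) = (½)*7³ = (½)*343 = 343/2)
B = 343/2 ≈ 171.50
L = -13531858398113/2 (L = (-42520 - 12127)*(343/2 + (19139 - 1*(-17319))*(-7698 + 11094)) = -54647*(343/2 + (19139 + 17319)*3396) = -54647*(343/2 + 36458*3396) = -54647*(343/2 + 123811368) = -54647*247623079/2 = -13531858398113/2 ≈ -6.7659e+12)
-L = -1*(-13531858398113/2) = 13531858398113/2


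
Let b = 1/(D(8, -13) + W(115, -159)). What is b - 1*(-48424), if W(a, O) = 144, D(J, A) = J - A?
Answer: 7989961/165 ≈ 48424.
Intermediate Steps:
b = 1/165 (b = 1/((8 - 1*(-13)) + 144) = 1/((8 + 13) + 144) = 1/(21 + 144) = 1/165 ≈ 0.0060606)
b - 1*(-48424) = 1/165 - 1*(-48424) = 1/165 + 48424 = 7989961/165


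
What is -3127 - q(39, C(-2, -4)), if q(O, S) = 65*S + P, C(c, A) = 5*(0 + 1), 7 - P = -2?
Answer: -3461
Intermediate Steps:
P = 9 (P = 7 - 1*(-2) = 7 + 2 = 9)
C(c, A) = 5 (C(c, A) = 5*1 = 5)
q(O, S) = 9 + 65*S (q(O, S) = 65*S + 9 = 9 + 65*S)
-3127 - q(39, C(-2, -4)) = -3127 - (9 + 65*5) = -3127 - (9 + 325) = -3127 - 1*334 = -3127 - 334 = -3461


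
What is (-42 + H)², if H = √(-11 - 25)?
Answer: 1728 - 504*I ≈ 1728.0 - 504.0*I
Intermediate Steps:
H = 6*I (H = √(-36) = 6*I ≈ 6.0*I)
(-42 + H)² = (-42 + 6*I)²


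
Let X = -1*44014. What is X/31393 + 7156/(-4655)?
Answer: -429533478/146134415 ≈ -2.9393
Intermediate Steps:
X = -44014
X/31393 + 7156/(-4655) = -44014/31393 + 7156/(-4655) = -44014*1/31393 + 7156*(-1/4655) = -44014/31393 - 7156/4655 = -429533478/146134415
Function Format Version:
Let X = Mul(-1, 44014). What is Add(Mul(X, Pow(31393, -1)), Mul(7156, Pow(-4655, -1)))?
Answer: Rational(-429533478, 146134415) ≈ -2.9393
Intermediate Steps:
X = -44014
Add(Mul(X, Pow(31393, -1)), Mul(7156, Pow(-4655, -1))) = Add(Mul(-44014, Pow(31393, -1)), Mul(7156, Pow(-4655, -1))) = Add(Mul(-44014, Rational(1, 31393)), Mul(7156, Rational(-1, 4655))) = Add(Rational(-44014, 31393), Rational(-7156, 4655)) = Rational(-429533478, 146134415)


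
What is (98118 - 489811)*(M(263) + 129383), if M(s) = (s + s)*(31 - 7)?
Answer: -55623147851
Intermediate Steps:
M(s) = 48*s (M(s) = (2*s)*24 = 48*s)
(98118 - 489811)*(M(263) + 129383) = (98118 - 489811)*(48*263 + 129383) = -391693*(12624 + 129383) = -391693*142007 = -55623147851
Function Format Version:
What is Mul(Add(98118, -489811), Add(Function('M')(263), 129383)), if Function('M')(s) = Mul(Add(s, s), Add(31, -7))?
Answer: -55623147851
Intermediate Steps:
Function('M')(s) = Mul(48, s) (Function('M')(s) = Mul(Mul(2, s), 24) = Mul(48, s))
Mul(Add(98118, -489811), Add(Function('M')(263), 129383)) = Mul(Add(98118, -489811), Add(Mul(48, 263), 129383)) = Mul(-391693, Add(12624, 129383)) = Mul(-391693, 142007) = -55623147851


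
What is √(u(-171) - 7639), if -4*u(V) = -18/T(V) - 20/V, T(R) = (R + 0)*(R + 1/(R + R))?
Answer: I*√84888167795415131/3333531 ≈ 87.401*I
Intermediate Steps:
T(R) = R*(R + 1/(2*R))
u(V) = 5/V + 9/(2*(½ + V²)) (u(V) = -(-18/(½ + V²) - 20/V)/4 = -(-20/V - 18/(½ + V²))/4 = 5/V + 9/(2*(½ + V²)))
√(u(-171) - 7639) = √((5 + 9*(-171) + 10*(-171)²)/(-171 + 2*(-171)³) - 7639) = √((5 - 1539 + 10*29241)/(-171 + 2*(-5000211)) - 7639) = √((5 - 1539 + 292410)/(-171 - 10000422) - 7639) = √(290876/(-10000593) - 7639) = √(-1/10000593*290876 - 7639) = √(-290876/10000593 - 7639) = √(-76394820803/10000593) = I*√84888167795415131/3333531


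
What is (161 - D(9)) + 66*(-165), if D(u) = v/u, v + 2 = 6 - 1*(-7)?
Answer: -96572/9 ≈ -10730.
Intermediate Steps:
v = 11 (v = -2 + (6 - 1*(-7)) = -2 + (6 + 7) = -2 + 13 = 11)
D(u) = 11/u
(161 - D(9)) + 66*(-165) = (161 - 11/9) + 66*(-165) = (161 - 11/9) - 10890 = 1438/9 - 10890 = -96572/9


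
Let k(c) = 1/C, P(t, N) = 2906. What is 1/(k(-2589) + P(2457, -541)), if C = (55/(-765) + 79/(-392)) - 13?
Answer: 796087/2313368846 ≈ 0.00034412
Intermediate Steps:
C = -796087/59976 (C = (55*(-1/765) + 79*(-1/392)) - 13 = (-11/153 - 79/392) - 13 = -16399/59976 - 13 = -796087/59976 ≈ -13.273)
k(c) = -59976/796087 (k(c) = 1/(-796087/59976) = -59976/796087)
1/(k(-2589) + P(2457, -541)) = 1/(-59976/796087 + 2906) = 1/(2313368846/796087) = 796087/2313368846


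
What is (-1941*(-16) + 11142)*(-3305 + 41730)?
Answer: 1621458150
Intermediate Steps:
(-1941*(-16) + 11142)*(-3305 + 41730) = (31056 + 11142)*38425 = 42198*38425 = 1621458150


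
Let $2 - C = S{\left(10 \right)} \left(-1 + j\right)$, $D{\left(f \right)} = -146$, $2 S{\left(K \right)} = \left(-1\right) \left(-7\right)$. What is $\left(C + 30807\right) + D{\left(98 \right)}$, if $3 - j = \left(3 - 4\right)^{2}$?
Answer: $\frac{61319}{2} \approx 30660.0$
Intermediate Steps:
$S{\left(K \right)} = \frac{7}{2}$ ($S{\left(K \right)} = \frac{\left(-1\right) \left(-7\right)}{2} = \frac{1}{2} \cdot 7 = \frac{7}{2}$)
$j = 2$ ($j = 3 - \left(3 - 4\right)^{2} = 3 - \left(-1\right)^{2} = 3 - 1 = 2$)
$C = - \frac{3}{2}$ ($C = 2 - \frac{7 \left(-1 + 2\right)}{2} = 2 - \frac{7}{2} \cdot 1 = 2 - \frac{7}{2} = - \frac{3}{2} \approx -1.5$)
$\left(C + 30807\right) + D{\left(98 \right)} = \left(- \frac{3}{2} + 30807\right) - 146 = \frac{61611}{2} - 146 = \frac{61319}{2}$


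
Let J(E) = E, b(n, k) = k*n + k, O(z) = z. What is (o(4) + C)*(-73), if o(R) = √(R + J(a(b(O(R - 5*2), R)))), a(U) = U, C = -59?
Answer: 4307 - 292*I ≈ 4307.0 - 292.0*I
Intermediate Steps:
b(n, k) = k + k*n
o(R) = √(R + R*(-9 + R)) (o(R) = √(R + R*(1 + (R - 5*2))) = √(R + R*(1 + (R - 10))) = √(R + R*(1 + (-10 + R))) = √(R + R*(-9 + R)))
(o(4) + C)*(-73) = (√(4*(-8 + 4)) - 59)*(-73) = (√(4*(-4)) - 59)*(-73) = (√(-16) - 59)*(-73) = (4*I - 59)*(-73) = (-59 + 4*I)*(-73) = 4307 - 292*I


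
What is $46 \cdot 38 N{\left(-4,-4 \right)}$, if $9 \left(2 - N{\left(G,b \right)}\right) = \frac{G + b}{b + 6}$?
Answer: $\frac{38456}{9} \approx 4272.9$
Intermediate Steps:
$N{\left(G,b \right)} = 2 - \frac{G + b}{9 \left(6 + b\right)}$ ($N{\left(G,b \right)} = 2 - \frac{\left(G + b\right) \frac{1}{b + 6}}{9} = 2 - \frac{\left(G + b\right) \frac{1}{6 + b}}{9} = 2 - \frac{\frac{1}{6 + b} \left(G + b\right)}{9} = 2 - \frac{G + b}{9 \left(6 + b\right)}$)
$46 \cdot 38 N{\left(-4,-4 \right)} = 46 \cdot 38 \frac{108 - -4 + 17 \left(-4\right)}{9 \left(6 - 4\right)} = 1748 \frac{108 + 4 - 68}{9 \cdot 2} = 1748 \cdot \frac{1}{9} \cdot \frac{1}{2} \cdot 44 = 1748 \cdot \frac{22}{9} = \frac{38456}{9}$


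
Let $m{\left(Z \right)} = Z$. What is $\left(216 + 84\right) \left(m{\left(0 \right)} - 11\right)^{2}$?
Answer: $36300$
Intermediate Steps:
$\left(216 + 84\right) \left(m{\left(0 \right)} - 11\right)^{2} = \left(216 + 84\right) \left(0 - 11\right)^{2} = 300 \left(-11\right)^{2} = 300 \cdot 121 = 36300$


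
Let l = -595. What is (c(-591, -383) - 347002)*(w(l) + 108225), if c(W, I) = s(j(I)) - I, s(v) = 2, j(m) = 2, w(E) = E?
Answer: -37306387710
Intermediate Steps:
c(W, I) = 2 - I
(c(-591, -383) - 347002)*(w(l) + 108225) = ((2 - 1*(-383)) - 347002)*(-595 + 108225) = ((2 + 383) - 347002)*107630 = (385 - 347002)*107630 = -346617*107630 = -37306387710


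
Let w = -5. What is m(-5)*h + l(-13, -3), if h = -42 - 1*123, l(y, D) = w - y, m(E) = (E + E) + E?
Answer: 2483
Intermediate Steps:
m(E) = 3*E (m(E) = 2*E + E = 3*E)
l(y, D) = -5 - y
h = -165 (h = -42 - 123 = -165)
m(-5)*h + l(-13, -3) = (3*(-5))*(-165) + (-5 - 1*(-13)) = -15*(-165) + (-5 + 13) = 2475 + 8 = 2483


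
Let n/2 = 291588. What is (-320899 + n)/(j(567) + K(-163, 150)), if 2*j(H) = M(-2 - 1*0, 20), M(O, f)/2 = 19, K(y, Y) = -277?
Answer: -262277/258 ≈ -1016.6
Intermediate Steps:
M(O, f) = 38 (M(O, f) = 2*19 = 38)
n = 583176 (n = 2*291588 = 583176)
j(H) = 19 (j(H) = (1/2)*38 = 19)
(-320899 + n)/(j(567) + K(-163, 150)) = (-320899 + 583176)/(19 - 277) = 262277/(-258) = 262277*(-1/258) = -262277/258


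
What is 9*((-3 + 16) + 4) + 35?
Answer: 188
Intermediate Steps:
9*((-3 + 16) + 4) + 35 = 9*(13 + 4) + 35 = 9*17 + 35 = 153 + 35 = 188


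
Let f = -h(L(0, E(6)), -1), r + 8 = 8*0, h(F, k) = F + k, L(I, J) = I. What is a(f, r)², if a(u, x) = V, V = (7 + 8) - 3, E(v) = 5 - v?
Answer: 144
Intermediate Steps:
r = -8 (r = -8 + 8*0 = -8 + 0 = -8)
f = 1 (f = -(0 - 1) = -1*(-1) = 1)
V = 12 (V = 15 - 3 = 12)
a(u, x) = 12
a(f, r)² = 12² = 144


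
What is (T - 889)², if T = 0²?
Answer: 790321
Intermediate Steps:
T = 0
(T - 889)² = (0 - 889)² = (-889)² = 790321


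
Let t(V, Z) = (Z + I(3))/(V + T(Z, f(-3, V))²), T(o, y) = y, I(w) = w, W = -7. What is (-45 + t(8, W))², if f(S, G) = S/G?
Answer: 561737401/271441 ≈ 2069.5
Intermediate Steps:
t(V, Z) = (3 + Z)/(V + 9/V²) (t(V, Z) = (Z + 3)/(V + (-3/V)²) = (3 + Z)/(V + 9/V²))
(-45 + t(8, W))² = (-45 + 8²*(3 - 7)/(9 + 8³))² = (-45 + 64*(-4)/(9 + 512))² = (-45 + 64*(-4)/521)² = (-45 + 64*(1/521)*(-4))² = (-45 - 256/521)² = (-23701/521)² = 561737401/271441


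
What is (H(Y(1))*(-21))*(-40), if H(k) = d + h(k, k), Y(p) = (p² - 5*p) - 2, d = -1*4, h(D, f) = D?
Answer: -8400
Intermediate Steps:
d = -4
Y(p) = -2 + p² - 5*p
H(k) = -4 + k
(H(Y(1))*(-21))*(-40) = ((-4 + (-2 + 1² - 5*1))*(-21))*(-40) = ((-4 + (-2 + 1 - 5))*(-21))*(-40) = ((-4 - 6)*(-21))*(-40) = -10*(-21)*(-40) = 210*(-40) = -8400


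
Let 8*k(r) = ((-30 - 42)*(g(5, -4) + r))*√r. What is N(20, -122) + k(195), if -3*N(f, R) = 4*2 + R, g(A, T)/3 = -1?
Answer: 38 - 1728*√195 ≈ -24092.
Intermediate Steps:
g(A, T) = -3 (g(A, T) = 3*(-1) = -3)
N(f, R) = -8/3 - R/3 (N(f, R) = -(4*2 + R)/3 = -(8 + R)/3 = -8/3 - R/3)
k(r) = √r*(216 - 72*r)/8 (k(r) = (((-30 - 42)*(-3 + r))*√r)/8 = ((-72*(-3 + r))*√r)/8 = ((216 - 72*r)*√r)/8 = (√r*(216 - 72*r))/8 = √r*(216 - 72*r)/8)
N(20, -122) + k(195) = (-8/3 - ⅓*(-122)) + 9*√195*(3 - 1*195) = (-8/3 + 122/3) + 9*√195*(3 - 195) = 38 + 9*√195*(-192) = 38 - 1728*√195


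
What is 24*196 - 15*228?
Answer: 1284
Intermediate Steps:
24*196 - 15*228 = 4704 - 3420 = 1284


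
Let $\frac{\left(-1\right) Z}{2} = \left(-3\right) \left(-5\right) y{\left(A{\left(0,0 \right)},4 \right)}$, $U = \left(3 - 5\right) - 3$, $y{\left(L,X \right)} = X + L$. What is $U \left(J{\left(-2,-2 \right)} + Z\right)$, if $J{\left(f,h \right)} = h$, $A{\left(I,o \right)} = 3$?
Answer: $1060$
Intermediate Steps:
$y{\left(L,X \right)} = L + X$
$U = -5$ ($U = -2 - 3 = -5$)
$Z = -210$ ($Z = - 2 \left(-3\right) \left(-5\right) \left(3 + 4\right) = - 2 \cdot 15 \cdot 7 = \left(-2\right) 105 = -210$)
$U \left(J{\left(-2,-2 \right)} + Z\right) = - 5 \left(-2 - 210\right) = \left(-5\right) \left(-212\right) = 1060$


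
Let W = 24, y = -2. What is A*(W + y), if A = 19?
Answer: 418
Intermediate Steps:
A*(W + y) = 19*(24 - 2) = 19*22 = 418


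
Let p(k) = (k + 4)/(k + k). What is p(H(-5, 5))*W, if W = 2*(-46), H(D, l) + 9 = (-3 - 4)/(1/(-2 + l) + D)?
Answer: -322/15 ≈ -21.467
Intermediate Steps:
H(D, l) = -9 - 7/(D + 1/(-2 + l)) (H(D, l) = -9 + (-3 - 4)/(1/(-2 + l) + D) = -9 - 7/(D + 1/(-2 + l)))
p(k) = (4 + k)/(2*k) (p(k) = (4 + k)/((2*k)) = (4 + k)*(1/(2*k)) = (4 + k)/(2*k))
W = -92
p(H(-5, 5))*W = ((4 + (5 - 7*5 + 18*(-5) - 9*(-5)*5)/(1 - 2*(-5) - 5*5))/(2*(((5 - 7*5 + 18*(-5) - 9*(-5)*5)/(1 - 2*(-5) - 5*5)))))*(-92) = ((4 + (5 - 35 - 90 + 225)/(1 + 10 - 25))/(2*(((5 - 35 - 90 + 225)/(1 + 10 - 25)))))*(-92) = ((4 + 105/(-14))/(2*((105/(-14)))))*(-92) = ((4 - 1/14*105)/(2*((-1/14*105))))*(-92) = ((4 - 15/2)/(2*(-15/2)))*(-92) = ((1/2)*(-2/15)*(-7/2))*(-92) = (7/30)*(-92) = -322/15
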